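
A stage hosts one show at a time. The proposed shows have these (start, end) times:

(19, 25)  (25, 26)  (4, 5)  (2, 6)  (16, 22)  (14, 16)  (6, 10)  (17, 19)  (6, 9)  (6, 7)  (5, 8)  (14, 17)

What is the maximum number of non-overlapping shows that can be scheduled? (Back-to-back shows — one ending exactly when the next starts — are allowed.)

Order by finish time; keep every interval that doesn't clash with the previous kept one.
By end time: (4,5), (2,6), (6,7), (5,8), (6,9), (6,10), (14,16), (14,17), (17,19), (16,22), (19,25), (25,26).
Pick (4,5); next start ≥ 5 → (6,7); next start ≥ 7 → (14,16); next start ≥ 16 → (17,19); next start ≥ 19 → (19,25); next start ≥ 25 → (25,26).
Selected 6 shows.

6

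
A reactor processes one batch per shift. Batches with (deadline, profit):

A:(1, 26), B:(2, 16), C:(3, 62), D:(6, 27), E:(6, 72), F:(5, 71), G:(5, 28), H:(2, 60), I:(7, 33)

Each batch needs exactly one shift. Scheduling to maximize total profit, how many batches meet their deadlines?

By profit: E(d6,72), F(d5,71), C(d3,62), H(d2,60), I(d7,33), G(d5,28), D(d6,27), A(d1,26), B(d2,16)
E→slot 6; F→slot 5; C→slot 3; H→slot 2; I→slot 7; G→slot 4; D→slot 1; A skipped; B skipped.
7 of 9 scheduled.

7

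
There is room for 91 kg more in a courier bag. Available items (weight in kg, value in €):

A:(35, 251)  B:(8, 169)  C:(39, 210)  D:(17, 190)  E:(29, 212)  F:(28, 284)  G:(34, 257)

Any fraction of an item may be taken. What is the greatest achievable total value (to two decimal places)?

929.24

Sort by value per unit weight and fill in that order.
Ratios (sorted): B 21.12, D 11.18, F 10.14, G 7.56, E 7.31, A 7.17, C 5.38
take B (8 @ 169); take D (17 @ 190); take F (28 @ 284); take G (34 @ 257); take 4/29 of E → 29.24. Capacity used 91/91.
Total value = 929.24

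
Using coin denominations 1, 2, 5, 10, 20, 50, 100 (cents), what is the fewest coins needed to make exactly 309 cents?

6

Greedy: take as many of the largest coin as possible, then repeat with the remainder.
309 = 3×100 + 1×5 + 2×2
Total coins = 3 + 1 + 2 = 6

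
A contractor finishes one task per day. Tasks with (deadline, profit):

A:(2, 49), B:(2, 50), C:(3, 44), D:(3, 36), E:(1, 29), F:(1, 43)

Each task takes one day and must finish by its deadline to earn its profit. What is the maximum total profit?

143

Sort by profit descending; place each in the latest free slot ≤ its deadline.
Profit order: B=50 A=49 C=44 F=43 D=36 E=29
Assign: B→slot 2, A→slot 1, C→slot 3, F skipped, D skipped, E skipped.
Slots: [1:A] [2:B] [3:C]
Profit = 49 + 50 + 44 = 143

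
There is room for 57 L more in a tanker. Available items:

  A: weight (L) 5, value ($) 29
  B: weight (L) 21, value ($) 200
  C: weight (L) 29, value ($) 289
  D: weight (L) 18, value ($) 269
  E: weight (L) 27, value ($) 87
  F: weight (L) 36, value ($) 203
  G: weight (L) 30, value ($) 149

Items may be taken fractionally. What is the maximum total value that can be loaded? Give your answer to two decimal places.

Ratios (sorted): D 14.94, C 9.97, B 9.52, A 5.80, F 5.64, G 4.97, E 3.22
take D (18 @ 269); take C (29 @ 289); take 10/21 of B → 95.24. Capacity used 57/57.
Total value = 653.24

653.24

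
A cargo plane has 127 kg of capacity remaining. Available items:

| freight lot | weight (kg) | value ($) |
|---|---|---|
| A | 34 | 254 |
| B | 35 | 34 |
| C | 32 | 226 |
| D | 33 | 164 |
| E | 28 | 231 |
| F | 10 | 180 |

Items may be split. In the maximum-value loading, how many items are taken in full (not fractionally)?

Ratios (sorted): F 18.00, E 8.25, A 7.47, C 7.06, D 4.97, B 0.97
take F (10 @ 180); take E (28 @ 231); take A (34 @ 254); take C (32 @ 226); take 23/33 of D → 114.30. Capacity used 127/127.
4 item(s) taken whole; one partial (take 23/33 of D).

4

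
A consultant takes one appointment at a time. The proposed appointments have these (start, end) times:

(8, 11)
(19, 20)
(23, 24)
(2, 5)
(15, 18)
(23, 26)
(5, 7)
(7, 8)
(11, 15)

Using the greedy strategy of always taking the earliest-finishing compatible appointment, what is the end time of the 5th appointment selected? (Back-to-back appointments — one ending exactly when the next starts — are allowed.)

Order by finish time; keep every interval that doesn't clash with the previous kept one.
By end time: (2,5), (5,7), (7,8), (8,11), (11,15), (15,18), (19,20), (23,24), (23,26).
Pick (2,5); next start ≥ 5 → (5,7); next start ≥ 7 → (7,8); next start ≥ 8 → (8,11); next start ≥ 11 → (11,15); next start ≥ 15 → (15,18); next start ≥ 18 → (19,20); next start ≥ 20 → (23,24).
Selected: (2,5) (5,7) (7,8) (8,11) (11,15) (15,18) (19,20) (23,24)

15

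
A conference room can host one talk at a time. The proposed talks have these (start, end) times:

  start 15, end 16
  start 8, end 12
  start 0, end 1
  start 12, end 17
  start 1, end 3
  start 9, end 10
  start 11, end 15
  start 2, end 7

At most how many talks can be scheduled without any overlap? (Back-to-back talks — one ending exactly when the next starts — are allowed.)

5

Greedy by earliest finish: after sorting by end time, pick each interval compatible with the last pick.
By end time: (0,1), (1,3), (2,7), (9,10), (8,12), (11,15), (15,16), (12,17).
Pick (0,1); next start ≥ 1 → (1,3); next start ≥ 3 → (9,10); next start ≥ 10 → (11,15); next start ≥ 15 → (15,16).
Selected 5 talks.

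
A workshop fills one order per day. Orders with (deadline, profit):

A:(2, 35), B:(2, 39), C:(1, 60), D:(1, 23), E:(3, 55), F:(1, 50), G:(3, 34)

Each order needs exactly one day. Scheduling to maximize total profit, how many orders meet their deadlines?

Take jobs in profit order; each goes to the latest open slot no later than its deadline.
Profit order: C=60 E=55 F=50 B=39 A=35 G=34 D=23
Assign: C→slot 1, E→slot 3, F skipped, B→slot 2, A skipped, G skipped, D skipped.
Slots: [1:C] [2:B] [3:E]
3 of 7 scheduled.

3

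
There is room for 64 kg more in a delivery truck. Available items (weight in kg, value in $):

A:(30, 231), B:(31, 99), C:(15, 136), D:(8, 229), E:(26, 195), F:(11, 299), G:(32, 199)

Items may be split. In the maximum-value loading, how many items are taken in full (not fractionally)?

4

Ratios (sorted): D 28.62, F 27.18, C 9.07, A 7.70, E 7.50, G 6.22, B 3.19
take D (8 @ 229); take F (11 @ 299); take C (15 @ 136); take A (30 @ 231). Capacity used 64/64.
4 item(s) taken whole.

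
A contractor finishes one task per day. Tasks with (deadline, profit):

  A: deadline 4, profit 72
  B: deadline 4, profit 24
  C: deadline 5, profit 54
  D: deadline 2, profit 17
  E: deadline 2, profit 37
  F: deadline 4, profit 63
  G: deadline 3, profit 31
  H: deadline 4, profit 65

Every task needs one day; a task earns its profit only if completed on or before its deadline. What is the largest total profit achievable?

291

Take jobs in profit order; each goes to the latest open slot no later than its deadline.
By profit: A(d4,72), H(d4,65), F(d4,63), C(d5,54), E(d2,37), G(d3,31), B(d4,24), D(d2,17)
A→slot 4; H→slot 3; F→slot 2; C→slot 5; E→slot 1; G skipped; B skipped; D skipped.
Profit = 37 + 63 + 65 + 72 + 54 = 291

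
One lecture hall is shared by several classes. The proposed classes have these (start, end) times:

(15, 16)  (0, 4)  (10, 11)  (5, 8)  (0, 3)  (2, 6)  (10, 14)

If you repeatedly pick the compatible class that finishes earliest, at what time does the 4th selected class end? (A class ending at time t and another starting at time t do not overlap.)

Sorted by end: (0,3)  (0,4)  (2,6)  (5,8)  (10,11)  (10,14)  (15,16)
take (0,3); skip (0,4); take (5,8); take (10,11); take (15,16).
Selected: (0,3) (5,8) (10,11) (15,16)

16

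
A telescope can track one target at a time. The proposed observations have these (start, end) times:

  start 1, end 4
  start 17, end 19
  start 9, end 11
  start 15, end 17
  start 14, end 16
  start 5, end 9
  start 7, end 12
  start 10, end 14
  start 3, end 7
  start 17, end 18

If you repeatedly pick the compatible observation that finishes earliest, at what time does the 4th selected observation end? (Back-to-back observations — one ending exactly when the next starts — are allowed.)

Sort by end time and greedily take each interval whose start is ≥ the last chosen end.
Sorted by end: (1,4)  (3,7)  (5,9)  (9,11)  (7,12)  (10,14)  (14,16)  (15,17)  (17,18)  (17,19)
take (1,4); skip (3,7); take (5,9); take (9,11); take (14,16); take (17,18).
Selected: (1,4) (5,9) (9,11) (14,16) (17,18)

16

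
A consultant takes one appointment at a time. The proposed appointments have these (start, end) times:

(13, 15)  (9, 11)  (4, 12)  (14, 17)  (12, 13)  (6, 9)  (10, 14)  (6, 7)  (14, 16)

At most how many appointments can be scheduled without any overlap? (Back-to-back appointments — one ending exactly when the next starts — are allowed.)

Order by finish time; keep every interval that doesn't clash with the previous kept one.
By end time: (6,7), (6,9), (9,11), (4,12), (12,13), (10,14), (13,15), (14,16), (14,17).
Pick (6,7); next start ≥ 7 → (9,11); next start ≥ 11 → (12,13); next start ≥ 13 → (13,15).
Selected 4 appointments.

4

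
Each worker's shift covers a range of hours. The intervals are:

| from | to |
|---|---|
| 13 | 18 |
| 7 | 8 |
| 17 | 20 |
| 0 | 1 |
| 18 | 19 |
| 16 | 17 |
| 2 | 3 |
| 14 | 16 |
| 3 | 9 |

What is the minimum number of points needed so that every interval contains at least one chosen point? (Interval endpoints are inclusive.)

Sort by right endpoint; whenever an interval is uncovered, place a point at its right end.
Sorted: [0,1] [2,3] [7,8] [3,9] [14,16] [16,17] [13,18] [18,19] [17,20]
{[0,1]} hit by 1; {[2,3]} hit by 3; {[7,8],[3,9]} hit by 8; {[14,16],[16,17],[13,18]} hit by 16; {[18,19],[17,20]} hit by 19.
Points: 1, 3, 8, 16, 19 (5 total).

5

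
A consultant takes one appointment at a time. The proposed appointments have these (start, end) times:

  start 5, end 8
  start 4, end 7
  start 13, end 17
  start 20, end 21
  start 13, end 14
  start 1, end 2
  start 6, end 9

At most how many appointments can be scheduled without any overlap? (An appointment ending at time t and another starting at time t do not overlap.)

4

By end time: (1,2), (4,7), (5,8), (6,9), (13,14), (13,17), (20,21).
Pick (1,2); next start ≥ 2 → (4,7); next start ≥ 7 → (13,14); next start ≥ 14 → (20,21).
Selected 4 appointments.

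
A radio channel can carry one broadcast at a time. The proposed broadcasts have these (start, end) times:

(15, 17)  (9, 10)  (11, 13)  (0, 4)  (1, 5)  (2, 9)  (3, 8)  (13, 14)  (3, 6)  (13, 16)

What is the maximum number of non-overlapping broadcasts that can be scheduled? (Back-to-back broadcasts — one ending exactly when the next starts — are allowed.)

5

Sorted by end: (0,4)  (1,5)  (3,6)  (3,8)  (2,9)  (9,10)  (11,13)  (13,14)  (13,16)  (15,17)
take (0,4); skip (3,6); take (9,10); take (11,13); take (13,14); skip (13,16); take (15,17).
Selected 5 broadcasts.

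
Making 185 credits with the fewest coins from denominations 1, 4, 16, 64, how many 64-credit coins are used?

185 − 2×64→57 − 3×16→9 − 2×4→1 − 1×1→0
Count of 64: 2

2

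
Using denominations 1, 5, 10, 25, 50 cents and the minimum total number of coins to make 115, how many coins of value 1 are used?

0

Greedy: take as many of the largest coin as possible, then repeat with the remainder.
115 − 2×50→15 − 1×10→5 − 1×5→0
Count of 1: 0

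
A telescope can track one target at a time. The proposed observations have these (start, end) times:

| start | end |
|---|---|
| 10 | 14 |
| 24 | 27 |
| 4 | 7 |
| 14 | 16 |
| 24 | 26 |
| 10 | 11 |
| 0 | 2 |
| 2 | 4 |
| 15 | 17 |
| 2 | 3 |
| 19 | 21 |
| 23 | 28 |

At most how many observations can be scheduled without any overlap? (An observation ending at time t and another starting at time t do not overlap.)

Greedy by earliest finish: after sorting by end time, pick each interval compatible with the last pick.
Sorted by end: (0,2)  (2,3)  (2,4)  (4,7)  (10,11)  (10,14)  (14,16)  (15,17)  (19,21)  (24,26)  (24,27)  (23,28)
take (0,2); take (2,3); take (4,7); take (10,11); take (14,16); take (19,21); take (24,26); skip (23,28).
Selected 7 observations.

7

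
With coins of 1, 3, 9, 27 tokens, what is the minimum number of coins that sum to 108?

108 − 4×27→0
Total coins = 4 = 4

4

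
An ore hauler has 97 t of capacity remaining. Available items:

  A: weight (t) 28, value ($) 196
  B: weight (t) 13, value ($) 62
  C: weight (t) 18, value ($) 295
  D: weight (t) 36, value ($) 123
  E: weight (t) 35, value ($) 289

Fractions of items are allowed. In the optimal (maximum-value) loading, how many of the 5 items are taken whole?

Order: C (295/18=16.39) > E (289/35=8.26) > A (196/28=7.00) > B (62/13=4.77) > D (123/36=3.42)
Fill: take C (18 @ 295) → take E (35 @ 289) → take A (28 @ 196) → take B (13 @ 62) → take 3/36 of D → 10.25; 97/97 used.
4 item(s) taken whole; one partial (take 3/36 of D).

4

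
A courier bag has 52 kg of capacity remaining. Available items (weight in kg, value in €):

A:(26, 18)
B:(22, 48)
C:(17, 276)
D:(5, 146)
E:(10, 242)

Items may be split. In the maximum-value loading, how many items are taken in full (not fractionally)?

3

Order: D (146/5=29.20) > E (242/10=24.20) > C (276/17=16.24) > B (48/22=2.18) > A (18/26=0.69)
Fill: take D (5 @ 146) → take E (10 @ 242) → take C (17 @ 276) → take 20/22 of B → 43.64; 52/52 used.
3 item(s) taken whole; one partial (take 20/22 of B).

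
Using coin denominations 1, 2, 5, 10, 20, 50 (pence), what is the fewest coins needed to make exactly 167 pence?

6

167 = 3×50 + 1×10 + 1×5 + 1×2
Total coins = 3 + 1 + 1 + 1 = 6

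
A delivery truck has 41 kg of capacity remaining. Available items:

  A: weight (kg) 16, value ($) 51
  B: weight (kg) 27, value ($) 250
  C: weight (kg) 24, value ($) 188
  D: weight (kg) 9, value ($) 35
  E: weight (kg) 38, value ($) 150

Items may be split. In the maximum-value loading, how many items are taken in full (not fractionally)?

1

Ratios (sorted): B 9.26, C 7.83, E 3.95, D 3.89, A 3.19
take B (27 @ 250); take 14/24 of C → 109.67. Capacity used 41/41.
1 item(s) taken whole; one partial (take 14/24 of C).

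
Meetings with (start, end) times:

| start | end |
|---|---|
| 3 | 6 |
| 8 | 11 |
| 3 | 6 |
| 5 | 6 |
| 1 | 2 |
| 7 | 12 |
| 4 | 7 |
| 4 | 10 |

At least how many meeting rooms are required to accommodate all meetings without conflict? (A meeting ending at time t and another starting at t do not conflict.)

5

starts: [1, 3, 3, 4, 4, 5, 7, 8]
ends:   [2, 6, 6, 6, 7, 10, 11, 12]
s1→1 e2→0 s3→1 s3→2 s4→3 s4→4 s5→5  — peak 5.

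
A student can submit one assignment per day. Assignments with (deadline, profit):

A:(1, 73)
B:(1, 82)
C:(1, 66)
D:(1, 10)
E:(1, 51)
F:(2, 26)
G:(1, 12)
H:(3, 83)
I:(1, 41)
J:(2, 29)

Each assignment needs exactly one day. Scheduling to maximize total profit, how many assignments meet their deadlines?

3

Take jobs in profit order; each goes to the latest open slot no later than its deadline.
By profit: H(d3,83), B(d1,82), A(d1,73), C(d1,66), E(d1,51), I(d1,41), J(d2,29), F(d2,26), G(d1,12), D(d1,10)
H→slot 3; B→slot 1; A skipped; C skipped; E skipped; I skipped; J→slot 2; F skipped; G skipped; D skipped.
3 of 10 scheduled.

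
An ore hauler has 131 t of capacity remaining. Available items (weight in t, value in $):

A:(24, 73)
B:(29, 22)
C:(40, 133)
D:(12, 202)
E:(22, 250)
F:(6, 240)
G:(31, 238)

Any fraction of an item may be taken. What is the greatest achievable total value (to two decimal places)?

1123.83

Greedy by value/weight ratio, highest first.
Order: F (240/6=40.00) > D (202/12=16.83) > E (250/22=11.36) > G (238/31=7.68) > C (133/40=3.33) > A (73/24=3.04) > B (22/29=0.76)
Fill: take F (6 @ 240) → take D (12 @ 202) → take E (22 @ 250) → take G (31 @ 238) → take C (40 @ 133) → take 20/24 of A → 60.83; 131/131 used.
Total value = 1123.83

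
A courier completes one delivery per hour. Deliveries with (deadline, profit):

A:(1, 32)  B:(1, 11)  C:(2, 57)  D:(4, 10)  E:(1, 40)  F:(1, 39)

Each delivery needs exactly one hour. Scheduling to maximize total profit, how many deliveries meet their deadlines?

3

Sort by profit descending; place each in the latest free slot ≤ its deadline.
Profit order: C=57 E=40 F=39 A=32 B=11 D=10
Assign: C→slot 2, E→slot 1, F skipped, A skipped, B skipped, D→slot 4.
Slots: [1:E] [2:C] [4:D]
3 of 6 scheduled.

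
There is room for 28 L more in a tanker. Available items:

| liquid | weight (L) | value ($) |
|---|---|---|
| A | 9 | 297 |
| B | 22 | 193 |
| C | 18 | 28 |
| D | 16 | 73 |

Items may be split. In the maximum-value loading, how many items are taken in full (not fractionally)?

1

Greedy by value/weight ratio, highest first.
Ratios (sorted): A 33.00, B 8.77, D 4.56, C 1.56
take A (9 @ 297); take 19/22 of B → 166.68. Capacity used 28/28.
1 item(s) taken whole; one partial (take 19/22 of B).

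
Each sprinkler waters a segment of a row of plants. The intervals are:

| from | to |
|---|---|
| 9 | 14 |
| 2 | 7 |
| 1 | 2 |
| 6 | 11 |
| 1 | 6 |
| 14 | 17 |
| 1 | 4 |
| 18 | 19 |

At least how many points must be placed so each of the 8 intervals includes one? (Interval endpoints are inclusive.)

Sort by right endpoint; whenever an interval is uncovered, place a point at its right end.
Sorted: [1,2] [1,4] [1,6] [2,7] [6,11] [9,14] [14,17] [18,19]
{[1,2],[1,4],[1,6],[2,7]} hit by 2; {[6,11],[9,14]} hit by 11; {[14,17]} hit by 17; {[18,19]} hit by 19.
Points: 2, 11, 17, 19 (4 total).

4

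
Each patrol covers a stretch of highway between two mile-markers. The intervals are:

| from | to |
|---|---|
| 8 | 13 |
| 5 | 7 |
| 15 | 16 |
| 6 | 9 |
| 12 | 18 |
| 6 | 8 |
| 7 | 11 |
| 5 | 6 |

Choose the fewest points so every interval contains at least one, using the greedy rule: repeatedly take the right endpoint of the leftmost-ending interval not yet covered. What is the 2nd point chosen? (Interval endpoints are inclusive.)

11

Sorted: [5,6] [5,7] [6,8] [6,9] [7,11] [8,13] [15,16] [12,18]
{[5,6],[5,7],[6,8],[6,9]} hit by 6; {[7,11],[8,13]} hit by 11; {[15,16],[12,18]} hit by 16.
Points: 6, 11, 16 (3 total).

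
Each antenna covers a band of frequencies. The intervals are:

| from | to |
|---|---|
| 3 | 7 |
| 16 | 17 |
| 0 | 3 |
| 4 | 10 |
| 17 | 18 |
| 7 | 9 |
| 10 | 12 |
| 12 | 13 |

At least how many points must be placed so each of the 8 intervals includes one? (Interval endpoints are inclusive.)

Sort by right endpoint; whenever an interval is uncovered, place a point at its right end.
Sorted: [0,3] [3,7] [7,9] [4,10] [10,12] [12,13] [16,17] [17,18]
{[0,3],[3,7]} hit by 3; {[7,9],[4,10]} hit by 9; {[10,12],[12,13]} hit by 12; {[16,17],[17,18]} hit by 17.
Points: 3, 9, 12, 17 (4 total).

4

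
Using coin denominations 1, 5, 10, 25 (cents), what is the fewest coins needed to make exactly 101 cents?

Greedy: take as many of the largest coin as possible, then repeat with the remainder.
101 − 4×25→1 − 1×1→0
Total coins = 4 + 1 = 5

5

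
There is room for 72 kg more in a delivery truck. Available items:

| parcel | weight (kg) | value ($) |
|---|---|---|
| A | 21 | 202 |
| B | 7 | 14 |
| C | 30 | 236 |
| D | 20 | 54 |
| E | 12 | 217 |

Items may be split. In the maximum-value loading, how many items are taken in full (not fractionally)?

Sort by value per unit weight and fill in that order.
Ratios (sorted): E 18.08, A 9.62, C 7.87, D 2.70, B 2.00
take E (12 @ 217); take A (21 @ 202); take C (30 @ 236); take 9/20 of D → 24.30. Capacity used 72/72.
3 item(s) taken whole; one partial (take 9/20 of D).

3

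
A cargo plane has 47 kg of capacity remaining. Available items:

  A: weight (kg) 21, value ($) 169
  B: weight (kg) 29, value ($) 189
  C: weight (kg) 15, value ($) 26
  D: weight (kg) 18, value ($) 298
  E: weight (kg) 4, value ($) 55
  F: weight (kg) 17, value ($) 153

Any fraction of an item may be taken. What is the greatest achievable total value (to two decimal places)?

570.38

Greedy by value/weight ratio, highest first.
Ratios (sorted): D 16.56, E 13.75, F 9.00, A 8.05, B 6.52, C 1.73
take D (18 @ 298); take E (4 @ 55); take F (17 @ 153); take 8/21 of A → 64.38. Capacity used 47/47.
Total value = 570.38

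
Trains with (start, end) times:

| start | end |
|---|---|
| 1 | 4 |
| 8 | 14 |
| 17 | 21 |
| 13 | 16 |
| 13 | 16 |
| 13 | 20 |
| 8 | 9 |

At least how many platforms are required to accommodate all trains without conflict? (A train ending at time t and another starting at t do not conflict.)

Events (time:±→running): 1:+→1 4:-→0 8:+→1 8:+→2 9:-→1 13:+→2 13:+→3 13:+→4 … peak 4.

4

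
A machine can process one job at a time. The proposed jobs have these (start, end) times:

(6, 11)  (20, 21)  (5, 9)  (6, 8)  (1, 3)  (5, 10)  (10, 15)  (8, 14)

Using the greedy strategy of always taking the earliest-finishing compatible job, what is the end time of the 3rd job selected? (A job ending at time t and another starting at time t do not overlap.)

14

Sort by end time and greedily take each interval whose start is ≥ the last chosen end.
Sorted by end: (1,3)  (6,8)  (5,9)  (5,10)  (6,11)  (8,14)  (10,15)  (20,21)
take (1,3); take (6,8); skip (5,9); skip (5,10); take (8,14); take (20,21).
Selected: (1,3) (6,8) (8,14) (20,21)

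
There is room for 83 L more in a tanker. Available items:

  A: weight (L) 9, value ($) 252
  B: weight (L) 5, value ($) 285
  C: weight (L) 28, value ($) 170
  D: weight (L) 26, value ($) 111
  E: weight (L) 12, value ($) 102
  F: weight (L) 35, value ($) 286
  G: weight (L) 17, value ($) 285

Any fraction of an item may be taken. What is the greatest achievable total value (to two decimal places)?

Sort by value per unit weight and fill in that order.
Order: B (285/5=57.00) > A (252/9=28.00) > G (285/17=16.76) > E (102/12=8.50) > F (286/35=8.17) > C (170/28=6.07) > D (111/26=4.27)
Fill: take B (5 @ 285) → take A (9 @ 252) → take G (17 @ 285) → take E (12 @ 102) → take F (35 @ 286) → take 5/28 of C → 30.36; 83/83 used.
Total value = 1240.36

1240.36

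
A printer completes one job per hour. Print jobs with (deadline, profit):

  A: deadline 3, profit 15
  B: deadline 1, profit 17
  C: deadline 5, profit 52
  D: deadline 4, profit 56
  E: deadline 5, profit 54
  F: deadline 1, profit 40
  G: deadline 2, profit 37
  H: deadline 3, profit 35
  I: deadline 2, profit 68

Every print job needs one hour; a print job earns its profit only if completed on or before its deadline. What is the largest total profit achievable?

Take jobs in profit order; each goes to the latest open slot no later than its deadline.
By profit: I(d2,68), D(d4,56), E(d5,54), C(d5,52), F(d1,40), G(d2,37), H(d3,35), B(d1,17), A(d3,15)
I→slot 2; D→slot 4; E→slot 5; C→slot 3; F→slot 1; G skipped; H skipped; B skipped; A skipped.
Profit = 40 + 68 + 52 + 56 + 54 = 270

270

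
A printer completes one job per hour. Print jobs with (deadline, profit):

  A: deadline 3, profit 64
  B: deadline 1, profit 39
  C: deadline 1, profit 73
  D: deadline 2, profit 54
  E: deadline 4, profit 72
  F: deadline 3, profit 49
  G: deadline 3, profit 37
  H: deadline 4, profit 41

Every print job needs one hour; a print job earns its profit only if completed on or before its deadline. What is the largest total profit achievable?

263

Take jobs in profit order; each goes to the latest open slot no later than its deadline.
By profit: C(d1,73), E(d4,72), A(d3,64), D(d2,54), F(d3,49), H(d4,41), B(d1,39), G(d3,37)
C→slot 1; E→slot 4; A→slot 3; D→slot 2; F skipped; H skipped; B skipped; G skipped.
Profit = 73 + 54 + 64 + 72 = 263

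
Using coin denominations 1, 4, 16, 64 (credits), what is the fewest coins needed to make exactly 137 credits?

Use the largest denomination that fits, subtract, and repeat.
137 − 2×64→9 − 2×4→1 − 1×1→0
Total coins = 2 + 2 + 1 = 5

5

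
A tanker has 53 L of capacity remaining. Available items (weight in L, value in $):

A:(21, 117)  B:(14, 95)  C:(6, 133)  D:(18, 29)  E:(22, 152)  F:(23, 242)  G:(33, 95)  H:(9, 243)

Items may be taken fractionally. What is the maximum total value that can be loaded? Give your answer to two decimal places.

721.64

Sort by value per unit weight and fill in that order.
Ratios (sorted): H 27.00, C 22.17, F 10.52, E 6.91, B 6.79, A 5.57, G 2.88, D 1.61
take H (9 @ 243); take C (6 @ 133); take F (23 @ 242); take 15/22 of E → 103.64. Capacity used 53/53.
Total value = 721.64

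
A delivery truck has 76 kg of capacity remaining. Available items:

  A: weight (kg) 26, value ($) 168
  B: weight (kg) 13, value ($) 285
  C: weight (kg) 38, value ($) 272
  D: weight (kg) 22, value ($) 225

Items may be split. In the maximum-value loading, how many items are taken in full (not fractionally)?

Greedy by value/weight ratio, highest first.
Order: B (285/13=21.92) > D (225/22=10.23) > C (272/38=7.16) > A (168/26=6.46)
Fill: take B (13 @ 285) → take D (22 @ 225) → take C (38 @ 272) → take 3/26 of A → 19.38; 76/76 used.
3 item(s) taken whole; one partial (take 3/26 of A).

3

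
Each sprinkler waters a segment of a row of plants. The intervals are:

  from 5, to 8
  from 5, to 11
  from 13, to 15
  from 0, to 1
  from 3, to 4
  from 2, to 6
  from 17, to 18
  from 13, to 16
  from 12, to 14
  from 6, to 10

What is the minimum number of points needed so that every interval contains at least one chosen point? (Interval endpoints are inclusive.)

5

Sort by right endpoint; whenever an interval is uncovered, place a point at its right end.
By right end: [0,1]  [3,4]  [2,6]  [5,8]  [6,10]  [5,11]  [12,14]  [13,15]  [13,16]  [17,18]
[0,1] uncovered → point at 1; [3,4] uncovered → point at 4; [5,8] uncovered → point at 8; [12,14] uncovered → point at 14; [17,18] uncovered → point at 18.
Points: 1, 4, 8, 14, 18 (5 total).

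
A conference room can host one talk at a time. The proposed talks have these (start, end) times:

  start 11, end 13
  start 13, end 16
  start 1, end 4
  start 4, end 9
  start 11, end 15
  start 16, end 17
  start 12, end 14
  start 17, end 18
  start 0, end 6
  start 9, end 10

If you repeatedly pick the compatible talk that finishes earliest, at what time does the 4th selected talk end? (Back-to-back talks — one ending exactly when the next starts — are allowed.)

13

By end time: (1,4), (0,6), (4,9), (9,10), (11,13), (12,14), (11,15), (13,16), (16,17), (17,18).
Pick (1,4); next start ≥ 4 → (4,9); next start ≥ 9 → (9,10); next start ≥ 10 → (11,13); next start ≥ 13 → (13,16); next start ≥ 16 → (16,17); next start ≥ 17 → (17,18).
Selected: (1,4) (4,9) (9,10) (11,13) (13,16) (16,17) (17,18)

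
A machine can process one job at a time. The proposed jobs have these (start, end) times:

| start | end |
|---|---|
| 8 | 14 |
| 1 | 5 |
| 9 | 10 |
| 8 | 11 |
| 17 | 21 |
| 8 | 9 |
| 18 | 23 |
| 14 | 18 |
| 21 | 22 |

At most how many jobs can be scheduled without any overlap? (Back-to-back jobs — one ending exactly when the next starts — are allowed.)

5

Sort by end time and greedily take each interval whose start is ≥ the last chosen end.
By end time: (1,5), (8,9), (9,10), (8,11), (8,14), (14,18), (17,21), (21,22), (18,23).
Pick (1,5); next start ≥ 5 → (8,9); next start ≥ 9 → (9,10); next start ≥ 10 → (14,18); next start ≥ 18 → (21,22).
Selected 5 jobs.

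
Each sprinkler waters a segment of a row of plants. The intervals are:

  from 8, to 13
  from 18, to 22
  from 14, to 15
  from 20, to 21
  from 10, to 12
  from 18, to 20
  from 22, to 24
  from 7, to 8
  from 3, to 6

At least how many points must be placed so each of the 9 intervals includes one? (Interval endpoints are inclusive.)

6

By right end: [3,6]  [7,8]  [10,12]  [8,13]  [14,15]  [18,20]  [20,21]  [18,22]  [22,24]
[3,6] uncovered → point at 6; [7,8] uncovered → point at 8; [10,12] uncovered → point at 12; [14,15] uncovered → point at 15; [18,20] uncovered → point at 20; [22,24] uncovered → point at 24.
Points: 6, 8, 12, 15, 20, 24 (6 total).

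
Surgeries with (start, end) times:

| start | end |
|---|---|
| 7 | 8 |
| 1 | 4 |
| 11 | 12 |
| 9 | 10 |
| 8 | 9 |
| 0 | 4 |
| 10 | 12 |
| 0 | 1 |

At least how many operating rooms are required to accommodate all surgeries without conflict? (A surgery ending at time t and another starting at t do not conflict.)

2

The answer is the maximum number of intervals overlapping at any instant.
starts: [0, 0, 1, 7, 8, 9, 10, 11]
ends:   [1, 4, 4, 8, 9, 10, 12, 12]
s0→1 s0→2  — peak 2.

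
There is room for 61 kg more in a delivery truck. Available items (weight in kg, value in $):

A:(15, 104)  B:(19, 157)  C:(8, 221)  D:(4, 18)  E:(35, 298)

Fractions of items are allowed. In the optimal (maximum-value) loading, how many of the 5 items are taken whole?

2

Ratios (sorted): C 27.62, E 8.51, B 8.26, A 6.93, D 4.50
take C (8 @ 221); take E (35 @ 298); take 18/19 of B → 148.74. Capacity used 61/61.
2 item(s) taken whole; one partial (take 18/19 of B).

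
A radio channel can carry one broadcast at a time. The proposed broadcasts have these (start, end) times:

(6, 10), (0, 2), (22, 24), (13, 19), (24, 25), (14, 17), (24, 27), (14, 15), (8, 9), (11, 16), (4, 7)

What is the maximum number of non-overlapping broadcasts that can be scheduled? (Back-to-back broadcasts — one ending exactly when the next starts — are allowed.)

Greedy by earliest finish: after sorting by end time, pick each interval compatible with the last pick.
By end time: (0,2), (4,7), (8,9), (6,10), (14,15), (11,16), (14,17), (13,19), (22,24), (24,25), (24,27).
Pick (0,2); next start ≥ 2 → (4,7); next start ≥ 7 → (8,9); next start ≥ 9 → (14,15); next start ≥ 15 → (22,24); next start ≥ 24 → (24,25).
Selected 6 broadcasts.

6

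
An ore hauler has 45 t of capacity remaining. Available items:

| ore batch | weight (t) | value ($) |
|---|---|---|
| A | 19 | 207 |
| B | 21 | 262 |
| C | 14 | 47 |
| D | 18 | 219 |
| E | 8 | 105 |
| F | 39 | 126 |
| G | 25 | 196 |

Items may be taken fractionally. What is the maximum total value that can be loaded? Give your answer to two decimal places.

561.67

Greedy by value/weight ratio, highest first.
Ratios (sorted): E 13.12, B 12.48, D 12.17, A 10.89, G 7.84, C 3.36, F 3.23
take E (8 @ 105); take B (21 @ 262); take 16/18 of D → 194.67. Capacity used 45/45.
Total value = 561.67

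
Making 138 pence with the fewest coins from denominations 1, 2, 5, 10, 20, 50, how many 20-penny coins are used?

138 = 2×50 + 1×20 + 1×10 + 1×5 + 1×2 + 1×1
Count of 20: 1

1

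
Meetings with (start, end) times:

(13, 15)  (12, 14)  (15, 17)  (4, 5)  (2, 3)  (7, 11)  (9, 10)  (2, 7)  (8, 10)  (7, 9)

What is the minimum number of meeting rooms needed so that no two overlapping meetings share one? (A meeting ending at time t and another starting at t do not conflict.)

Events (time:±→running): 2:+→1 2:+→2 3:-→1 4:+→2 5:-→1 7:-→0 7:+→1 7:+→2 8:+→3 … peak 3.

3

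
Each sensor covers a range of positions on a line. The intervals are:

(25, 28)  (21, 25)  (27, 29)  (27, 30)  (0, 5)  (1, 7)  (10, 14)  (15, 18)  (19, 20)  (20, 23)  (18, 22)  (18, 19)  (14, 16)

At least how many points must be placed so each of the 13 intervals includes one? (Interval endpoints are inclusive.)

By right end: [0,5]  [1,7]  [10,14]  [14,16]  [15,18]  [18,19]  [19,20]  [18,22]  [20,23]  [21,25]  [25,28]  [27,29]  [27,30]
[0,5] uncovered → point at 5; [10,14] uncovered → point at 14; [15,18] uncovered → point at 18; [19,20] uncovered → point at 20; [21,25] uncovered → point at 25; [27,29] uncovered → point at 29.
Points: 5, 14, 18, 20, 25, 29 (6 total).

6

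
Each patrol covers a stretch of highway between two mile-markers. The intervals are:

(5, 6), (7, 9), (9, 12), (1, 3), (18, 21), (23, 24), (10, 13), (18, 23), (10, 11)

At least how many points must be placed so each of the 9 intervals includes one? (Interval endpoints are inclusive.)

Sort by right endpoint; whenever an interval is uncovered, place a point at its right end.
By right end: [1,3]  [5,6]  [7,9]  [10,11]  [9,12]  [10,13]  [18,21]  [18,23]  [23,24]
[1,3] uncovered → point at 3; [5,6] uncovered → point at 6; [7,9] uncovered → point at 9; [10,11] uncovered → point at 11; [18,21] uncovered → point at 21; [23,24] uncovered → point at 24.
Points: 3, 6, 9, 11, 21, 24 (6 total).

6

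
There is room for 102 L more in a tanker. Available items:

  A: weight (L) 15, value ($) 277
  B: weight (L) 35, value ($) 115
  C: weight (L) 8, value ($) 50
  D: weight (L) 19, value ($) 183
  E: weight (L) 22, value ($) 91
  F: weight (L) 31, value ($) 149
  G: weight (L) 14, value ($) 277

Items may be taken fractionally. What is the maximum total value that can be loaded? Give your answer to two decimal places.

998.05

Greedy by value/weight ratio, highest first.
Ratios (sorted): G 19.79, A 18.47, D 9.63, C 6.25, F 4.81, E 4.14, B 3.29
take G (14 @ 277); take A (15 @ 277); take D (19 @ 183); take C (8 @ 50); take F (31 @ 149); take 15/22 of E → 62.05. Capacity used 102/102.
Total value = 998.05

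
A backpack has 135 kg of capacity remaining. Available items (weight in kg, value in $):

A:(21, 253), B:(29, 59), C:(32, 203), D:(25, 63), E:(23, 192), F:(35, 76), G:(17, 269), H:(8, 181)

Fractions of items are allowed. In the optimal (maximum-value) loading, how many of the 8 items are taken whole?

Sort by value per unit weight and fill in that order.
Ratios (sorted): H 22.62, G 15.82, A 12.05, E 8.35, C 6.34, D 2.52, F 2.17, B 2.03
take H (8 @ 181); take G (17 @ 269); take A (21 @ 253); take E (23 @ 192); take C (32 @ 203); take D (25 @ 63); take 9/35 of F → 19.54. Capacity used 135/135.
6 item(s) taken whole; one partial (take 9/35 of F).

6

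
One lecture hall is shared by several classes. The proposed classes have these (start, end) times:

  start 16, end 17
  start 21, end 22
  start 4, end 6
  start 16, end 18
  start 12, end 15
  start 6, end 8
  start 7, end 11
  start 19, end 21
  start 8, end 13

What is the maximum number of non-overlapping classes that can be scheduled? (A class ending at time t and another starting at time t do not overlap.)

By end time: (4,6), (6,8), (7,11), (8,13), (12,15), (16,17), (16,18), (19,21), (21,22).
Pick (4,6); next start ≥ 6 → (6,8); next start ≥ 8 → (8,13); next start ≥ 13 → (16,17); next start ≥ 17 → (19,21); next start ≥ 21 → (21,22).
Selected 6 classes.

6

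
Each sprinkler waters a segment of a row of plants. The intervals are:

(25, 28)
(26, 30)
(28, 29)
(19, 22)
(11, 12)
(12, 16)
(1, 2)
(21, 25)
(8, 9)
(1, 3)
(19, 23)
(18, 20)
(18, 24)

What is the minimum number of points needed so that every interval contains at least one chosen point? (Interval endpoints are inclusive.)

6

Process intervals by earliest right end; each time one isn't hit yet, stab at its right endpoint.
Sorted: [1,2] [1,3] [8,9] [11,12] [12,16] [18,20] [19,22] [19,23] [18,24] [21,25] [25,28] [28,29] [26,30]
{[1,2],[1,3]} hit by 2; {[8,9]} hit by 9; {[11,12],[12,16]} hit by 12; {[18,20],[19,22],[19,23],[18,24]} hit by 20; {[21,25],[25,28]} hit by 25; {[28,29],[26,30]} hit by 29.
Points: 2, 9, 12, 20, 25, 29 (6 total).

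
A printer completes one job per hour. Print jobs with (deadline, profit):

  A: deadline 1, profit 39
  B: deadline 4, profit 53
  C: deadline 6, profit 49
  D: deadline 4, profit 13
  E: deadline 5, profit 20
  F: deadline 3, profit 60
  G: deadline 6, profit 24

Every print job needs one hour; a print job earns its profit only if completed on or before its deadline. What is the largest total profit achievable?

245

Take jobs in profit order; each goes to the latest open slot no later than its deadline.
Profit order: F=60 B=53 C=49 A=39 G=24 E=20 D=13
Assign: F→slot 3, B→slot 4, C→slot 6, A→slot 1, G→slot 5, E→slot 2, D skipped.
Slots: [1:A] [2:E] [3:F] [4:B] [5:G] [6:C]
Profit = 39 + 20 + 60 + 53 + 24 + 49 = 245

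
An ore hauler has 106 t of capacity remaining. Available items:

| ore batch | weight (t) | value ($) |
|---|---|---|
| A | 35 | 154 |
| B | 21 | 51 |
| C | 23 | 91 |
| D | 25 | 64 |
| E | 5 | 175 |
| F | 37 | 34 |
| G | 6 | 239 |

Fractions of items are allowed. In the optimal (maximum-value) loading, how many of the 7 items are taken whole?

Ratios (sorted): G 39.83, E 35.00, A 4.40, C 3.96, D 2.56, B 2.43, F 0.92
take G (6 @ 239); take E (5 @ 175); take A (35 @ 154); take C (23 @ 91); take D (25 @ 64); take 12/21 of B → 29.14. Capacity used 106/106.
5 item(s) taken whole; one partial (take 12/21 of B).

5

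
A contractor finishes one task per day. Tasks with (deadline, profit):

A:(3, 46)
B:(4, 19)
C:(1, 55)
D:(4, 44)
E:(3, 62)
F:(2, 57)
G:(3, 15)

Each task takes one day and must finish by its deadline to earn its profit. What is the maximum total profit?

218

By profit: E(d3,62), F(d2,57), C(d1,55), A(d3,46), D(d4,44), B(d4,19), G(d3,15)
E→slot 3; F→slot 2; C→slot 1; A skipped; D→slot 4; B skipped; G skipped.
Profit = 55 + 57 + 62 + 44 = 218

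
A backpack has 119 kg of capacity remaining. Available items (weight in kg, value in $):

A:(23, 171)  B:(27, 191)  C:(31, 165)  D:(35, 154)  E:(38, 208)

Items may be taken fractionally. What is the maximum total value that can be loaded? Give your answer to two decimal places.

Sort by value per unit weight and fill in that order.
Ratios (sorted): A 7.43, B 7.07, E 5.47, C 5.32, D 4.40
take A (23 @ 171); take B (27 @ 191); take E (38 @ 208); take C (31 @ 165). Capacity used 119/119.
Total value = 735.00

735.00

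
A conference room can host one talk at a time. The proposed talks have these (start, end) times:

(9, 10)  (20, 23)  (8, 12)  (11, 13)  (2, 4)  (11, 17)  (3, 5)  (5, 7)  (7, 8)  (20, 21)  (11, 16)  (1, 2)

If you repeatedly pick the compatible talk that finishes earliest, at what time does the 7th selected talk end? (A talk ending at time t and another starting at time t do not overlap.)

Greedy by earliest finish: after sorting by end time, pick each interval compatible with the last pick.
Sorted by end: (1,2)  (2,4)  (3,5)  (5,7)  (7,8)  (9,10)  (8,12)  (11,13)  (11,16)  (11,17)  (20,21)  (20,23)
take (1,2); take (2,4); take (5,7); take (7,8); take (9,10); take (11,13); take (20,21); skip (20,23).
Selected: (1,2) (2,4) (5,7) (7,8) (9,10) (11,13) (20,21)

21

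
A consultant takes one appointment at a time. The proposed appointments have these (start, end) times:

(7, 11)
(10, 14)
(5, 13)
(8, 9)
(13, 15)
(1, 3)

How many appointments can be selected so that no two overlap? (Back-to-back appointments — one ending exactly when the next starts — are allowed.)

Sorted by end: (1,3)  (8,9)  (7,11)  (5,13)  (10,14)  (13,15)
take (1,3); take (8,9); skip (7,11); skip (5,13); take (10,14).
Selected 3 appointments.

3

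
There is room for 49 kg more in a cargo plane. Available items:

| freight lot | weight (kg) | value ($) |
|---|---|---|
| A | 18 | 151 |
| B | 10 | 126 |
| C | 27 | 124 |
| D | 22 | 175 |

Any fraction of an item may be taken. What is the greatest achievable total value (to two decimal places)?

Order: B (126/10=12.60) > A (151/18=8.39) > D (175/22=7.95) > C (124/27=4.59)
Fill: take B (10 @ 126) → take A (18 @ 151) → take 21/22 of D → 167.05; 49/49 used.
Total value = 444.05

444.05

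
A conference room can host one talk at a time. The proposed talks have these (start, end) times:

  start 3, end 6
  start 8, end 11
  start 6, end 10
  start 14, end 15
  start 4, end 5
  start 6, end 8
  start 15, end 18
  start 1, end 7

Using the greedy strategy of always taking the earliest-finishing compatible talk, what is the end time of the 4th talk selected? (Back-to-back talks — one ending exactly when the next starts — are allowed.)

Sorted by end: (4,5)  (3,6)  (1,7)  (6,8)  (6,10)  (8,11)  (14,15)  (15,18)
take (4,5); skip (1,7); take (6,8); skip (6,10); take (8,11); take (14,15); take (15,18).
Selected: (4,5) (6,8) (8,11) (14,15) (15,18)

15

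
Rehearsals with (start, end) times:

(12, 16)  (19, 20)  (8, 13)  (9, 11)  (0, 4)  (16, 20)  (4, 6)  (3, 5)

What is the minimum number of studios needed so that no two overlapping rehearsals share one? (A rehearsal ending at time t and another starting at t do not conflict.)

starts: [0, 3, 4, 8, 9, 12, 16, 19]
ends:   [4, 5, 6, 11, 13, 16, 20, 20]
s0→1 s3→2  — peak 2.

2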